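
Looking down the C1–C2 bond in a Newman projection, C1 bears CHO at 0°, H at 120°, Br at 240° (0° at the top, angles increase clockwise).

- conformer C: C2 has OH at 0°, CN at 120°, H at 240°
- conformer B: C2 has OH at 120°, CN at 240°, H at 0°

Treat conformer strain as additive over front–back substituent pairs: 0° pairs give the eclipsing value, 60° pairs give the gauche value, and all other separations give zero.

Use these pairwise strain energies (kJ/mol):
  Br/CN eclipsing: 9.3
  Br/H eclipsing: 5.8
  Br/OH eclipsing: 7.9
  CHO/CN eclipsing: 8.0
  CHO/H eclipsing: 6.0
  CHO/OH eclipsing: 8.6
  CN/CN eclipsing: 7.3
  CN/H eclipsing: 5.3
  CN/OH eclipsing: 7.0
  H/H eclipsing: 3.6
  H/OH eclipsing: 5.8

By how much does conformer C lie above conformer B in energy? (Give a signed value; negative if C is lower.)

C is eclipsed. CHO at 0° is eclipsed with OH at 0° (8.6); H at 120° is eclipsed with CN at 120° (5.3); Br at 240° is eclipsed with H at 240° (5.8). Total 19.7 kJ/mol.
B is eclipsed. CHO at 0° is eclipsed with H at 0° (6.0); H at 120° is eclipsed with OH at 120° (5.8); Br at 240° is eclipsed with CN at 240° (9.3). Total 21.1 kJ/mol.
E(C) − E(B) = 19.7 − 21.1 = -1.4 kJ/mol.

-1.4 kJ/mol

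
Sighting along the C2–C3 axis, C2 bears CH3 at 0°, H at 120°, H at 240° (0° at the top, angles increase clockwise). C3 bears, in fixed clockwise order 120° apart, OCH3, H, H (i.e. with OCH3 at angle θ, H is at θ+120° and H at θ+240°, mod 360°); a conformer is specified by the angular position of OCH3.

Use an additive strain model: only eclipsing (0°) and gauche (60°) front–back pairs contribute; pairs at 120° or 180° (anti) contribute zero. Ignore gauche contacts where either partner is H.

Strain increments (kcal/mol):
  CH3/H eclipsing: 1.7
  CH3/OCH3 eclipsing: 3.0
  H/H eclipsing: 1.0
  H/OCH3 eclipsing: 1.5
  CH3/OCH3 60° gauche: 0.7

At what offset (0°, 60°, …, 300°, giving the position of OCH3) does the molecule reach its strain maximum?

OCH3 at 0° (eclipsed): CH3(0°)/OCH3(0°) eclipsed 3.0; H(120°)/H(120°) eclipsed 1.0; H(240°)/H(240°) eclipsed 1.0 → 5.0 kcal/mol.
OCH3 at 60° (staggered): CH3(0°)/OCH3(60°) gauche 0.7 → 0.7 kcal/mol.
OCH3 at 120° (eclipsed): CH3(0°)/H(0°) eclipsed 1.7; H(120°)/OCH3(120°) eclipsed 1.5; H(240°)/H(240°) eclipsed 1.0 → 4.2 kcal/mol.
OCH3 at 180° (staggered): no non-H gauche contacts → 0.0 kcal/mol.
OCH3 at 240° (eclipsed): CH3(0°)/H(0°) eclipsed 1.7; H(120°)/H(120°) eclipsed 1.0; H(240°)/OCH3(240°) eclipsed 1.5 → 4.2 kcal/mol.
OCH3 at 300° (staggered): CH3(0°)/OCH3(300°) gauche 0.7 → 0.7 kcal/mol.
The maximum (5.0 kcal/mol) occurs with OCH3 at 0°.

0°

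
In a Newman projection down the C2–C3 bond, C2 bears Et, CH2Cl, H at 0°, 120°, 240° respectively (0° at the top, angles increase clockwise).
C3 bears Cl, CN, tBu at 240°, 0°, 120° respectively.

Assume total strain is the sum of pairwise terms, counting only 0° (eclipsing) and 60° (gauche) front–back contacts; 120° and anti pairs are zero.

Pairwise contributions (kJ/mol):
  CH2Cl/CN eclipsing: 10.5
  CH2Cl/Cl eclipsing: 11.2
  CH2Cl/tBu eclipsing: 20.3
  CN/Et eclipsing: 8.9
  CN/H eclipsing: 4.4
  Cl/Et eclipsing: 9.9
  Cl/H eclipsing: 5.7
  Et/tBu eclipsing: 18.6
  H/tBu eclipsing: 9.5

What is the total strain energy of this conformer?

This conformer is eclipsed. Et at 0° is eclipsed with CN at 0° (8.9); CH2Cl at 120° is eclipsed with tBu at 120° (20.3); H at 240° is eclipsed with Cl at 240° (5.7). Total 34.9 kJ/mol.

34.9 kJ/mol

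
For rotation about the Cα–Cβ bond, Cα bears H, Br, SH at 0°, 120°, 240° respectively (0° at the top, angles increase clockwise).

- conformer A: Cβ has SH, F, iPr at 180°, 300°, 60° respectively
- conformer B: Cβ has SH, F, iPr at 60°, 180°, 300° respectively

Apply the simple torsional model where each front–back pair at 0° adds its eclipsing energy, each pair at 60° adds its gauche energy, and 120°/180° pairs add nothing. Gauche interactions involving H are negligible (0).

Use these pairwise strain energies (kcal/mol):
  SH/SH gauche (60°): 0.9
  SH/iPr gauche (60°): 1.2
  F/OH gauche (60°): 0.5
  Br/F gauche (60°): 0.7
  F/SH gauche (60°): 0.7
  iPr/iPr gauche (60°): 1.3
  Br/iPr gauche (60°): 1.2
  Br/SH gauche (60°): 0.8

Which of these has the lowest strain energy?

A (staggered): Br–SH gauche, Br–iPr gauche, SH–SH gauche, SH–F gauche; 0.8 + 1.2 + 0.9 + 0.7 = 3.6 kcal/mol.
B (staggered): Br–SH gauche, Br–F gauche, SH–F gauche, SH–iPr gauche; 0.8 + 0.7 + 0.7 + 1.2 = 3.4 kcal/mol.
B has the lowest total (3.4 kcal/mol).

B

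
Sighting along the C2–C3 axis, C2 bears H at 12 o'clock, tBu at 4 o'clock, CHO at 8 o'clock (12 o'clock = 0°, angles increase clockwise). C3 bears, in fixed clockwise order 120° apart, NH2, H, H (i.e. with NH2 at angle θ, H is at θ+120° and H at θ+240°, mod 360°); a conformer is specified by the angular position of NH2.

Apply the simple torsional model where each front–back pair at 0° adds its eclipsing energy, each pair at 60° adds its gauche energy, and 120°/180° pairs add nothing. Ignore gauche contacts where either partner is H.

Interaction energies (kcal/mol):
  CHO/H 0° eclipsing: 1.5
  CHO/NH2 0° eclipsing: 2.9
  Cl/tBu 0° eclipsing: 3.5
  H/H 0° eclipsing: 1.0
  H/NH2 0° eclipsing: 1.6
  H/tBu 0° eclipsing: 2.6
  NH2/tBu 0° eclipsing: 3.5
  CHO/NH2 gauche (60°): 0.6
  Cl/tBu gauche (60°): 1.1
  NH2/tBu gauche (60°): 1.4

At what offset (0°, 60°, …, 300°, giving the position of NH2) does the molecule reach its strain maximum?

NH2 at 0° (eclipsed): H–NH2 eclipsed, tBu–H eclipsed, CHO–H eclipsed; 1.6 + 2.6 + 1.5 = 5.7 kcal/mol.
NH2 at 60° (staggered): tBu–NH2 gauche; 1.4 = 1.4 kcal/mol.
NH2 at 120° (eclipsed): H–H eclipsed, tBu–NH2 eclipsed, CHO–H eclipsed; 1.0 + 3.5 + 1.5 = 6.0 kcal/mol.
NH2 at 180° (staggered): tBu–NH2 gauche, CHO–NH2 gauche; 1.4 + 0.6 = 2.0 kcal/mol.
NH2 at 240° (eclipsed): H–H eclipsed, tBu–H eclipsed, CHO–NH2 eclipsed; 1.0 + 2.6 + 2.9 = 6.5 kcal/mol.
NH2 at 300° (staggered): CHO–NH2 gauche; 0.6 = 0.6 kcal/mol.
The maximum (6.5 kcal/mol) occurs with NH2 at 240°.

240°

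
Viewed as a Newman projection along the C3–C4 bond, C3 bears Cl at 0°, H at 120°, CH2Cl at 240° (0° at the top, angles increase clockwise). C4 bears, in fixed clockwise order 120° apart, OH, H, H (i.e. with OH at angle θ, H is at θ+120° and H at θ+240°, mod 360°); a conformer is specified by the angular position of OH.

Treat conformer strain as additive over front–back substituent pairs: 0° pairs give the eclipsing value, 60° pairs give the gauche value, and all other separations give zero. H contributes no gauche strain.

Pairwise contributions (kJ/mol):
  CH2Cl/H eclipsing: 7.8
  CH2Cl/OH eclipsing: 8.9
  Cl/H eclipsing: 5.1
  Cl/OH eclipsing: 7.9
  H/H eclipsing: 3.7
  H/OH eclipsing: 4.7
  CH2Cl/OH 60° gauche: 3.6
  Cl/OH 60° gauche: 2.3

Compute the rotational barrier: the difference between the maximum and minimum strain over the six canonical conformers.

OH at 0° (eclipsed): Cl–OH eclipsed, H–H eclipsed, CH2Cl–H eclipsed; 7.9 + 3.7 + 7.8 = 19.4 kJ/mol.
OH at 60° (staggered): Cl–OH gauche; 2.3 = 2.3 kJ/mol.
OH at 120° (eclipsed): Cl–H eclipsed, H–OH eclipsed, CH2Cl–H eclipsed; 5.1 + 4.7 + 7.8 = 17.6 kJ/mol.
OH at 180° (staggered): CH2Cl–OH gauche; 3.6 = 3.6 kJ/mol.
OH at 240° (eclipsed): Cl–H eclipsed, H–H eclipsed, CH2Cl–OH eclipsed; 5.1 + 3.7 + 8.9 = 17.7 kJ/mol.
OH at 300° (staggered): Cl–OH gauche, CH2Cl–OH gauche; 2.3 + 3.6 = 5.9 kJ/mol.
Max at 0° (19.4 kJ/mol), min at 60° (2.3 kJ/mol); barrier = 17.1 kJ/mol.

17.1 kJ/mol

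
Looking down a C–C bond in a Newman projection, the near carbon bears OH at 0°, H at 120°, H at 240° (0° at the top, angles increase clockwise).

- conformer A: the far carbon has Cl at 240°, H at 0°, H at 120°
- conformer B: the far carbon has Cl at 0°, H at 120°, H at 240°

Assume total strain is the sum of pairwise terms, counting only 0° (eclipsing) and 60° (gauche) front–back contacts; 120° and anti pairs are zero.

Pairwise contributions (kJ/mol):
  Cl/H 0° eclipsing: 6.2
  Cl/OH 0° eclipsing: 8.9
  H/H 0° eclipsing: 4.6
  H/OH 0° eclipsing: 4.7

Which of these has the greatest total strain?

B

A (eclipsed): OH(0°)/H(0°) eclipsed 4.7; H(120°)/H(120°) eclipsed 4.6; H(240°)/Cl(240°) eclipsed 6.2 → 15.5 kJ/mol.
B (eclipsed): OH(0°)/Cl(0°) eclipsed 8.9; H(120°)/H(120°) eclipsed 4.6; H(240°)/H(240°) eclipsed 4.6 → 18.1 kJ/mol.
B has the highest total (18.1 kJ/mol).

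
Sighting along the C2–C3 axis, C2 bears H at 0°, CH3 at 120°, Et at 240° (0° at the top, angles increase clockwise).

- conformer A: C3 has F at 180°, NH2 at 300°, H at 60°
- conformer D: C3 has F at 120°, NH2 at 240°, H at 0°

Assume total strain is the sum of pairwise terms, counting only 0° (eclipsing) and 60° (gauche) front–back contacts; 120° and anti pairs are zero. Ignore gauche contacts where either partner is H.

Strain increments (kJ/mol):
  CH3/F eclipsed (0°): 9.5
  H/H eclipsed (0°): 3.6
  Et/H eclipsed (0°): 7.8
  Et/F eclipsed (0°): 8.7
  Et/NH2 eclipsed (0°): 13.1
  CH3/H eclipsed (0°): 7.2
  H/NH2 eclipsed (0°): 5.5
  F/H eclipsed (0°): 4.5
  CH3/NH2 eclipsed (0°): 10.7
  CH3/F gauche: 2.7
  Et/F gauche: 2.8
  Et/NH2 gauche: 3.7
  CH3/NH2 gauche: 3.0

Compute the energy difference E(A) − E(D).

-17.0 kJ/mol

A (staggered): CH3–F gauche, Et–F gauche, Et–NH2 gauche; 2.7 + 2.8 + 3.7 = 9.2 kJ/mol.
D (eclipsed): H–H eclipsed, CH3–F eclipsed, Et–NH2 eclipsed; 3.6 + 9.5 + 13.1 = 26.2 kJ/mol.
E(A) − E(D) = 9.2 − 26.2 = -17.0 kJ/mol.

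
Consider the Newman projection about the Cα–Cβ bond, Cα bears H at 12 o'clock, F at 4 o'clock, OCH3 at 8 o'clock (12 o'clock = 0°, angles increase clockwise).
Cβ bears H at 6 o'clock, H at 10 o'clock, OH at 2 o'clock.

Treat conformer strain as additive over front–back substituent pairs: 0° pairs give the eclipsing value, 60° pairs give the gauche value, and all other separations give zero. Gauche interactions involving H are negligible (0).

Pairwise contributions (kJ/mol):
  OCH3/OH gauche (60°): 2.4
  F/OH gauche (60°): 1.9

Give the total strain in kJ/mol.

This conformer is staggered. F at 120° is gauche with OH at 60° (1.9). Total 1.9 kJ/mol.

1.9 kJ/mol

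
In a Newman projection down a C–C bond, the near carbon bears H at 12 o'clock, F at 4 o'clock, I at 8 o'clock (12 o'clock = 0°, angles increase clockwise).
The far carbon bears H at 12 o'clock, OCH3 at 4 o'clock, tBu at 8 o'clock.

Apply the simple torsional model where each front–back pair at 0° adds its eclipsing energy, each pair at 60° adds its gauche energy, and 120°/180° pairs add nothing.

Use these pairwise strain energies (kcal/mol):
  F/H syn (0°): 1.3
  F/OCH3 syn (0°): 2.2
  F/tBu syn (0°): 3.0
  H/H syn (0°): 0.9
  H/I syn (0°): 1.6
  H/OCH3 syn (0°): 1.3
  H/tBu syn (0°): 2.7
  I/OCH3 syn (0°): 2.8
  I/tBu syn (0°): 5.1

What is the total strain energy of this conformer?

This conformer is eclipsed. H at 0° is eclipsed with H at 0° (0.9); F at 120° is eclipsed with OCH3 at 120° (2.2); I at 240° is eclipsed with tBu at 240° (5.1). Total 8.2 kcal/mol.

8.2 kcal/mol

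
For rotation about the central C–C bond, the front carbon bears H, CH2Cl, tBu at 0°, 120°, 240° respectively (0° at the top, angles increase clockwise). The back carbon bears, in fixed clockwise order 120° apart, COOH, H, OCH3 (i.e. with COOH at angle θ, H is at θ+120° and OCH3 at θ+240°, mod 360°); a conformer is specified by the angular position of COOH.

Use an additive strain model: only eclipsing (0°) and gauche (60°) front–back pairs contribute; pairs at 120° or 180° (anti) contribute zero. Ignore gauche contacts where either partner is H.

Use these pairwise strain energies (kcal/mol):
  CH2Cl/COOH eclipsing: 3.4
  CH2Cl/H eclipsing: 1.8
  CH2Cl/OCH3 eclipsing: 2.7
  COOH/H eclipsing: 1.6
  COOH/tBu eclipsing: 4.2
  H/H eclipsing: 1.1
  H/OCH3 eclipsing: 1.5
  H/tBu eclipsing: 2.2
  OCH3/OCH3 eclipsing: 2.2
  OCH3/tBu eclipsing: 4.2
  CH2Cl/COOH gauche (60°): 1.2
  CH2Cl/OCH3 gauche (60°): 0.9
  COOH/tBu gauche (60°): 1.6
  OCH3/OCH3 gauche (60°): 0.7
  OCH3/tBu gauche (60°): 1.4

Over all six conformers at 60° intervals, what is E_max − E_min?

COOH at 0° (eclipsed): H–COOH eclipsed, CH2Cl–H eclipsed, tBu–OCH3 eclipsed; 1.6 + 1.8 + 4.2 = 7.6 kcal/mol.
COOH at 60° (staggered): CH2Cl–COOH gauche, tBu–OCH3 gauche; 1.2 + 1.4 = 2.6 kcal/mol.
COOH at 120° (eclipsed): H–OCH3 eclipsed, CH2Cl–COOH eclipsed, tBu–H eclipsed; 1.5 + 3.4 + 2.2 = 7.1 kcal/mol.
COOH at 180° (staggered): CH2Cl–COOH gauche, CH2Cl–OCH3 gauche, tBu–COOH gauche; 1.2 + 0.9 + 1.6 = 3.7 kcal/mol.
COOH at 240° (eclipsed): H–H eclipsed, CH2Cl–OCH3 eclipsed, tBu–COOH eclipsed; 1.1 + 2.7 + 4.2 = 8.0 kcal/mol.
COOH at 300° (staggered): CH2Cl–OCH3 gauche, tBu–COOH gauche, tBu–OCH3 gauche; 0.9 + 1.6 + 1.4 = 3.9 kcal/mol.
Max at 240° (8.0 kcal/mol), min at 60° (2.6 kcal/mol); barrier = 5.4 kcal/mol.

5.4 kcal/mol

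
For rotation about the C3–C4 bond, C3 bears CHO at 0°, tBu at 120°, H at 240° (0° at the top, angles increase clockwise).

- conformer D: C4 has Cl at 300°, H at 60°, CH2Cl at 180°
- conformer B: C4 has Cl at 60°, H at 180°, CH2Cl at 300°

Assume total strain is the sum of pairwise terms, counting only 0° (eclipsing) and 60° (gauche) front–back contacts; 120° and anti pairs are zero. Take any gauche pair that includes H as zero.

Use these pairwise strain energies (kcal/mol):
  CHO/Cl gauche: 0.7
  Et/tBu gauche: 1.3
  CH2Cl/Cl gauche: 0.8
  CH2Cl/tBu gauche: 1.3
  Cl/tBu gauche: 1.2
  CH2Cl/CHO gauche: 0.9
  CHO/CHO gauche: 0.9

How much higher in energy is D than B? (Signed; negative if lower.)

D (staggered): CHO–Cl gauche, tBu–CH2Cl gauche; 0.7 + 1.3 = 2.0 kcal/mol.
B (staggered): CHO–Cl gauche, CHO–CH2Cl gauche, tBu–Cl gauche; 0.7 + 0.9 + 1.2 = 2.8 kcal/mol.
E(D) − E(B) = 2.0 − 2.8 = -0.8 kcal/mol.

-0.8 kcal/mol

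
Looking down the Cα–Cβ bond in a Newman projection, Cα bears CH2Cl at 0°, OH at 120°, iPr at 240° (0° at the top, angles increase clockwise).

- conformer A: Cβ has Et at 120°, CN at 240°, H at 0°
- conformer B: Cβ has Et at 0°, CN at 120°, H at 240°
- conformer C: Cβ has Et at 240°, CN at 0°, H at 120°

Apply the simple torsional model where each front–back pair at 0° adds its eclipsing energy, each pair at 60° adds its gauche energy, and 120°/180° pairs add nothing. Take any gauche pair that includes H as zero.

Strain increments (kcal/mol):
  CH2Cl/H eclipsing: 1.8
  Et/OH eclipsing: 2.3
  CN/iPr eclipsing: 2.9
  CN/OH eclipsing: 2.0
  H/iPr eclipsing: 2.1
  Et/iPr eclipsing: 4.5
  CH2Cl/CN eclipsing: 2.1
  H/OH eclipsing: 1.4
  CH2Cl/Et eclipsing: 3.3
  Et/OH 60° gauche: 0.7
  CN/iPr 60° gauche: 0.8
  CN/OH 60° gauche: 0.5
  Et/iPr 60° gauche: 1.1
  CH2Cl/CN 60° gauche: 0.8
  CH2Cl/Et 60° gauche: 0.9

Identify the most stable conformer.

A is eclipsed. CH2Cl at 0° is eclipsed with H at 0° (1.8); OH at 120° is eclipsed with Et at 120° (2.3); iPr at 240° is eclipsed with CN at 240° (2.9). Total 7.0 kcal/mol.
B is eclipsed. CH2Cl at 0° is eclipsed with Et at 0° (3.3); OH at 120° is eclipsed with CN at 120° (2.0); iPr at 240° is eclipsed with H at 240° (2.1). Total 7.4 kcal/mol.
C is eclipsed. CH2Cl at 0° is eclipsed with CN at 0° (2.1); OH at 120° is eclipsed with H at 120° (1.4); iPr at 240° is eclipsed with Et at 240° (4.5). Total 8.0 kcal/mol.
A has the lowest total (7.0 kcal/mol).

A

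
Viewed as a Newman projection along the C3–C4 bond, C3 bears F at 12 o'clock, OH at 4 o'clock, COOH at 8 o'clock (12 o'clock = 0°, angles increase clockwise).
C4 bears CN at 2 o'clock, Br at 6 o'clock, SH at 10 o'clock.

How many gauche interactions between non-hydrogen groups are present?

6

Non-H gauche pairs: F(0°)/CN(60°); F(0°)/SH(300°); OH(120°)/CN(60°); OH(120°)/Br(180°); COOH(240°)/Br(180°); COOH(240°)/SH(300°) — 6 interactions.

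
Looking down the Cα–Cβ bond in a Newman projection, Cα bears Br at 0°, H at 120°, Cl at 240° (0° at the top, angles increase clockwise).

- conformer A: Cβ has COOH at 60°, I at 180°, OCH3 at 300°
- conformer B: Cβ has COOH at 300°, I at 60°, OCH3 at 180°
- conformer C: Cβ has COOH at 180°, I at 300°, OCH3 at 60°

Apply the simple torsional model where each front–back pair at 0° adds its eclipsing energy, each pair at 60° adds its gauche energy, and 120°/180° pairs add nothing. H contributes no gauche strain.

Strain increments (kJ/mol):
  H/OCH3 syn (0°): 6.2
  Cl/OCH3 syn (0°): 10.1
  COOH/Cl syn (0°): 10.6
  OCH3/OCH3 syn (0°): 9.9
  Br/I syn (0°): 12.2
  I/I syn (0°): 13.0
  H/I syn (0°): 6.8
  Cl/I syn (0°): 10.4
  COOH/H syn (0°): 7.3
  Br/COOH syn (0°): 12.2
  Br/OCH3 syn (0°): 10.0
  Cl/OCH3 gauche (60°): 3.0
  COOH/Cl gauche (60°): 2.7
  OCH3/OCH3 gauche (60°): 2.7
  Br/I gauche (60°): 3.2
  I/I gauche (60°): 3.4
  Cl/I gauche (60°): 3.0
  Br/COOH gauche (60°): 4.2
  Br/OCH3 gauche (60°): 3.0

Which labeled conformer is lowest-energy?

C

A (staggered): Br–COOH gauche, Br–OCH3 gauche, Cl–I gauche, Cl–OCH3 gauche; 4.2 + 3.0 + 3.0 + 3.0 = 13.2 kJ/mol.
B (staggered): Br–COOH gauche, Br–I gauche, Cl–COOH gauche, Cl–OCH3 gauche; 4.2 + 3.2 + 2.7 + 3.0 = 13.1 kJ/mol.
C (staggered): Br–I gauche, Br–OCH3 gauche, Cl–COOH gauche, Cl–I gauche; 3.2 + 3.0 + 2.7 + 3.0 = 11.9 kJ/mol.
C has the lowest total (11.9 kJ/mol).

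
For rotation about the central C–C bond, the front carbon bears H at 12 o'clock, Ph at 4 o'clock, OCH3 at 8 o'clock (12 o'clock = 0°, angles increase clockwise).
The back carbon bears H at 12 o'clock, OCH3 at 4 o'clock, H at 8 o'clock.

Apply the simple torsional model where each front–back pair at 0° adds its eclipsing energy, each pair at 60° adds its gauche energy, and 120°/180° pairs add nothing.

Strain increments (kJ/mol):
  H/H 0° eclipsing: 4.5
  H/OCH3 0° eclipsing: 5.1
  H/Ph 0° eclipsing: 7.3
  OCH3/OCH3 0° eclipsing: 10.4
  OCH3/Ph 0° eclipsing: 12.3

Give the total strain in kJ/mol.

This conformer (eclipsed): H(0°)/H(0°) eclipsed 4.5; Ph(120°)/OCH3(120°) eclipsed 12.3; OCH3(240°)/H(240°) eclipsed 5.1 → 21.9 kJ/mol.

21.9 kJ/mol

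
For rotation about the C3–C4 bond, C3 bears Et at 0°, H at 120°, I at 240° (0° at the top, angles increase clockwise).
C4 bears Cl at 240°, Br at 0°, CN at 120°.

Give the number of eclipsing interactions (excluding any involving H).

2

Non-H eclipsing pairs: Et(0°)/Br(0°); I(240°)/Cl(240°) — 2 interactions.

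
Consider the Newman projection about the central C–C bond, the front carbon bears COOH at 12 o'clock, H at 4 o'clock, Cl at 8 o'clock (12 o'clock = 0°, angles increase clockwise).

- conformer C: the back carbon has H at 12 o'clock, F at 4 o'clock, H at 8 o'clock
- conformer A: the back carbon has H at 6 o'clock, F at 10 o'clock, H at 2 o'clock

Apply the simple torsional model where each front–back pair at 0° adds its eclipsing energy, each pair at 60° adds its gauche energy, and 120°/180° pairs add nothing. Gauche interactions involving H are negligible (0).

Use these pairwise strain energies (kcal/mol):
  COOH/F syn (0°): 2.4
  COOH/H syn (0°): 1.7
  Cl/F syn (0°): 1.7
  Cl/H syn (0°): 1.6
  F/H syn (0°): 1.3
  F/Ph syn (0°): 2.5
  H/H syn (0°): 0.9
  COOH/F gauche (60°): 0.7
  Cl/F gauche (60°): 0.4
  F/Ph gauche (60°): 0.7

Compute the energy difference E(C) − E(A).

+3.5 kcal/mol

C (eclipsed): COOH–H eclipsed, H–F eclipsed, Cl–H eclipsed; 1.7 + 1.3 + 1.6 = 4.6 kcal/mol.
A (staggered): COOH–F gauche, Cl–F gauche; 0.7 + 0.4 = 1.1 kcal/mol.
E(C) − E(A) = 4.6 − 1.1 = +3.5 kcal/mol.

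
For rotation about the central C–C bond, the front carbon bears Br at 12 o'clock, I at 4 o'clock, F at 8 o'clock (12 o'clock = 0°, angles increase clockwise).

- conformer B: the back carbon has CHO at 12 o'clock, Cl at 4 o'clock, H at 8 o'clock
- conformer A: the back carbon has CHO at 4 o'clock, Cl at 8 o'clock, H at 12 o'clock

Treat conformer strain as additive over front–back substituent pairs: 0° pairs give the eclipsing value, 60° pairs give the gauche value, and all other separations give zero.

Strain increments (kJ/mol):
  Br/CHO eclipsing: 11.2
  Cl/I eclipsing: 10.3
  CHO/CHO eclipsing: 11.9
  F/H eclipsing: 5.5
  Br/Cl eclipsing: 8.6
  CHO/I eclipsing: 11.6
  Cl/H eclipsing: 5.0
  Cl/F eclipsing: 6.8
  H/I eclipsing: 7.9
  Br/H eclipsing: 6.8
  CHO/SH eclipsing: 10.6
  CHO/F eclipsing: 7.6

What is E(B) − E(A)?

B (eclipsed): Br–CHO eclipsed, I–Cl eclipsed, F–H eclipsed; 11.2 + 10.3 + 5.5 = 27.0 kJ/mol.
A (eclipsed): Br–H eclipsed, I–CHO eclipsed, F–Cl eclipsed; 6.8 + 11.6 + 6.8 = 25.2 kJ/mol.
E(B) − E(A) = 27.0 − 25.2 = +1.8 kJ/mol.

+1.8 kJ/mol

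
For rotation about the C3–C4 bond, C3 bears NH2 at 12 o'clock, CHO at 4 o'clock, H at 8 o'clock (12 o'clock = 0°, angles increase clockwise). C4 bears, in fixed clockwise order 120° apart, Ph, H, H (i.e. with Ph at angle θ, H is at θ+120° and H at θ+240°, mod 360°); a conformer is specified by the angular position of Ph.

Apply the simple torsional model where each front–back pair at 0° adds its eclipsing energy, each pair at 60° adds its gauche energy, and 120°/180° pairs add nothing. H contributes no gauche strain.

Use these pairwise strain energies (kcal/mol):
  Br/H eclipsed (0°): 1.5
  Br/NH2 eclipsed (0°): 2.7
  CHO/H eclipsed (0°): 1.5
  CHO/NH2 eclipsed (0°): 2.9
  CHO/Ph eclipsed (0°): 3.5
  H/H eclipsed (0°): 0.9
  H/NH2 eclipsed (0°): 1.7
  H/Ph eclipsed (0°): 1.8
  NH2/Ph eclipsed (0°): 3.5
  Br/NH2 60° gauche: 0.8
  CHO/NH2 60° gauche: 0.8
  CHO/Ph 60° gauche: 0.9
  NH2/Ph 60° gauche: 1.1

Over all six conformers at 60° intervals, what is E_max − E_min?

5.2 kcal/mol

Ph at 0° (eclipsed): NH2–Ph eclipsed, CHO–H eclipsed, H–H eclipsed; 3.5 + 1.5 + 0.9 = 5.9 kcal/mol.
Ph at 60° (staggered): NH2–Ph gauche, CHO–Ph gauche; 1.1 + 0.9 = 2.0 kcal/mol.
Ph at 120° (eclipsed): NH2–H eclipsed, CHO–Ph eclipsed, H–H eclipsed; 1.7 + 3.5 + 0.9 = 6.1 kcal/mol.
Ph at 180° (staggered): CHO–Ph gauche; 0.9 = 0.9 kcal/mol.
Ph at 240° (eclipsed): NH2–H eclipsed, CHO–H eclipsed, H–Ph eclipsed; 1.7 + 1.5 + 1.8 = 5.0 kcal/mol.
Ph at 300° (staggered): NH2–Ph gauche; 1.1 = 1.1 kcal/mol.
Max at 120° (6.1 kcal/mol), min at 180° (0.9 kcal/mol); barrier = 5.2 kcal/mol.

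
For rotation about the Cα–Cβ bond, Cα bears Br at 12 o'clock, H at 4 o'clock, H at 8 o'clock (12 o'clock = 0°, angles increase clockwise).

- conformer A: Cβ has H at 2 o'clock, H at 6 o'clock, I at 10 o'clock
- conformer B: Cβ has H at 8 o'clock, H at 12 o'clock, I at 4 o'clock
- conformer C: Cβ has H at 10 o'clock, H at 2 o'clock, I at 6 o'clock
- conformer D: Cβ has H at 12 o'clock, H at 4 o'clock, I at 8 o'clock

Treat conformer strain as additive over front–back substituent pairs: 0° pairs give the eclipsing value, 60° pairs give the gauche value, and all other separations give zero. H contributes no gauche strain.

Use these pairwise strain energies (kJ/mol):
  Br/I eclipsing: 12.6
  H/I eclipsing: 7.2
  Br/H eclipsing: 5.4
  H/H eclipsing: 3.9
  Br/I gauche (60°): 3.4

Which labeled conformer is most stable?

A is staggered. Br at 0° is gauche with I at 300° (3.4). Total 3.4 kJ/mol.
B is eclipsed. Br at 0° is eclipsed with H at 0° (5.4); H at 120° is eclipsed with I at 120° (7.2); H at 240° is eclipsed with H at 240° (3.9). Total 16.5 kJ/mol.
C (staggered): no non-H gauche contacts → 0.0 kJ/mol.
D is eclipsed. Br at 0° is eclipsed with H at 0° (5.4); H at 120° is eclipsed with H at 120° (3.9); H at 240° is eclipsed with I at 240° (7.2). Total 16.5 kJ/mol.
C has the lowest total (0.0 kJ/mol).

C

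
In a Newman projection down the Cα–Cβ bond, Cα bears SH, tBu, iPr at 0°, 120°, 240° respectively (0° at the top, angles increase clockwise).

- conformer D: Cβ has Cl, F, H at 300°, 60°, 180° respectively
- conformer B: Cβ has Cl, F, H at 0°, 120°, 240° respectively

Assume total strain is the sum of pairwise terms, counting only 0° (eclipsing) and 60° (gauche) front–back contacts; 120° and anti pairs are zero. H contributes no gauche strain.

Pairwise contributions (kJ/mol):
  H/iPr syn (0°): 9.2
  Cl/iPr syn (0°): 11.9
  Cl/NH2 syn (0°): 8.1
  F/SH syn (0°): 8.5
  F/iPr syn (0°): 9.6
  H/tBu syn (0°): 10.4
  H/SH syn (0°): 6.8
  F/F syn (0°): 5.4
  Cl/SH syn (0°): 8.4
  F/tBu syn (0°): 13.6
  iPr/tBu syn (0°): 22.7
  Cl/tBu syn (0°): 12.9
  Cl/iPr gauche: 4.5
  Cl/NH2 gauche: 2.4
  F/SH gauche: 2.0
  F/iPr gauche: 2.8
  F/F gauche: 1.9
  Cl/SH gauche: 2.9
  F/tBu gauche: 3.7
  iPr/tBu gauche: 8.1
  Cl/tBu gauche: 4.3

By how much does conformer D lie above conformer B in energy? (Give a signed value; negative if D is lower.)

-18.1 kJ/mol

D (staggered): SH–Cl gauche, SH–F gauche, tBu–F gauche, iPr–Cl gauche; 2.9 + 2.0 + 3.7 + 4.5 = 13.1 kJ/mol.
B (eclipsed): SH–Cl eclipsed, tBu–F eclipsed, iPr–H eclipsed; 8.4 + 13.6 + 9.2 = 31.2 kJ/mol.
E(D) − E(B) = 13.1 − 31.2 = -18.1 kJ/mol.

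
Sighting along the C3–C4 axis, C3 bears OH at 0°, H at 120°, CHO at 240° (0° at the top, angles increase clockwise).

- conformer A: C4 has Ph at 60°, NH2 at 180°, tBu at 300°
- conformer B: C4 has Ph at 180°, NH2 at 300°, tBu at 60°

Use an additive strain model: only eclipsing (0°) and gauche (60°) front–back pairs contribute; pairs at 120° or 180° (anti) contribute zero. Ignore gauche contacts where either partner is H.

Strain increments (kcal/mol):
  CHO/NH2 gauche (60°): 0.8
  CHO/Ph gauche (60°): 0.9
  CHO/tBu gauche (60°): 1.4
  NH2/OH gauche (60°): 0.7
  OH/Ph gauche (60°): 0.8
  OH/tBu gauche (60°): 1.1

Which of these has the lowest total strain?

A is staggered. OH at 0° is gauche with Ph at 60° (0.8); OH at 0° is gauche with tBu at 300° (1.1); CHO at 240° is gauche with NH2 at 180° (0.8); CHO at 240° is gauche with tBu at 300° (1.4). Total 4.1 kcal/mol.
B is staggered. OH at 0° is gauche with NH2 at 300° (0.7); OH at 0° is gauche with tBu at 60° (1.1); CHO at 240° is gauche with Ph at 180° (0.9); CHO at 240° is gauche with NH2 at 300° (0.8). Total 3.5 kcal/mol.
B has the lowest total (3.5 kcal/mol).

B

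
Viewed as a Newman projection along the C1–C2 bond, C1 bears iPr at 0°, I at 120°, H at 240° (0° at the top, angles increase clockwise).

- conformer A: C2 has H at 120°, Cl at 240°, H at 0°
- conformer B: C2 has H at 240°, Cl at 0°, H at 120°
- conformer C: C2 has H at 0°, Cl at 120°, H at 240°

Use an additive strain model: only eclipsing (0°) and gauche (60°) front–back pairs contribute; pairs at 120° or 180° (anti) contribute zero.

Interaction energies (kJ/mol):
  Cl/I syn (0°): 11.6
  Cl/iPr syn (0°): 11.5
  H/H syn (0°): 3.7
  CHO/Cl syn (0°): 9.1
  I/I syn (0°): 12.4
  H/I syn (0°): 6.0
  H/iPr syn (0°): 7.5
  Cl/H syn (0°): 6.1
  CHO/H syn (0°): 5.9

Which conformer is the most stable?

A

A (eclipsed): iPr–H eclipsed, I–H eclipsed, H–Cl eclipsed; 7.5 + 6.0 + 6.1 = 19.6 kJ/mol.
B (eclipsed): iPr–Cl eclipsed, I–H eclipsed, H–H eclipsed; 11.5 + 6.0 + 3.7 = 21.2 kJ/mol.
C (eclipsed): iPr–H eclipsed, I–Cl eclipsed, H–H eclipsed; 7.5 + 11.6 + 3.7 = 22.8 kJ/mol.
A has the lowest total (19.6 kJ/mol).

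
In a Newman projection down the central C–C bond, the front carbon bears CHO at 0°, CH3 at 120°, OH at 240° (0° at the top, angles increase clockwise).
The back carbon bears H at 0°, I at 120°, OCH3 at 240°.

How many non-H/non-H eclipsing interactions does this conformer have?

2

Non-H eclipsing pairs: CH3(120°)/I(120°); OH(240°)/OCH3(240°) — 2 interactions.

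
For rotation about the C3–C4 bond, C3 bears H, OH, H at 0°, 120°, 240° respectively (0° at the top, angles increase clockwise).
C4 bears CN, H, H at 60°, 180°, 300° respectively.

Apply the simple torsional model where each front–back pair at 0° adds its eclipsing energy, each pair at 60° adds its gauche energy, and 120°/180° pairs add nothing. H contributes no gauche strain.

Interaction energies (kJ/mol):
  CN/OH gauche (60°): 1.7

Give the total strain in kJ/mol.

1.7 kJ/mol

This conformer (staggered): OH(120°)/CN(60°) gauche 1.7 → 1.7 kJ/mol.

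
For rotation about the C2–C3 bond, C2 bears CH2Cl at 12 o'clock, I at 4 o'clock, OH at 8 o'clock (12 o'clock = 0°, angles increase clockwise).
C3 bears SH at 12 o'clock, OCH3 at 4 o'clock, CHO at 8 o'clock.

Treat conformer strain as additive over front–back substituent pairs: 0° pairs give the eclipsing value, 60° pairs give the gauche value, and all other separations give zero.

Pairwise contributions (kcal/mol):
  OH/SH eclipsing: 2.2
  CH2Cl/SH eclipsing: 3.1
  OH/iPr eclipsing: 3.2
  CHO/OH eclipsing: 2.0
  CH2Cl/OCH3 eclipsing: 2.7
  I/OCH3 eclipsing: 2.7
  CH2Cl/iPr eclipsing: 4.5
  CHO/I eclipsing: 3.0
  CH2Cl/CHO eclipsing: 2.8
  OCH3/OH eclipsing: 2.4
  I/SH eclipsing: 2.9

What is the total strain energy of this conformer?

7.8 kcal/mol

This conformer (eclipsed): CH2Cl(0°)/SH(0°) eclipsed 3.1; I(120°)/OCH3(120°) eclipsed 2.7; OH(240°)/CHO(240°) eclipsed 2.0 → 7.8 kcal/mol.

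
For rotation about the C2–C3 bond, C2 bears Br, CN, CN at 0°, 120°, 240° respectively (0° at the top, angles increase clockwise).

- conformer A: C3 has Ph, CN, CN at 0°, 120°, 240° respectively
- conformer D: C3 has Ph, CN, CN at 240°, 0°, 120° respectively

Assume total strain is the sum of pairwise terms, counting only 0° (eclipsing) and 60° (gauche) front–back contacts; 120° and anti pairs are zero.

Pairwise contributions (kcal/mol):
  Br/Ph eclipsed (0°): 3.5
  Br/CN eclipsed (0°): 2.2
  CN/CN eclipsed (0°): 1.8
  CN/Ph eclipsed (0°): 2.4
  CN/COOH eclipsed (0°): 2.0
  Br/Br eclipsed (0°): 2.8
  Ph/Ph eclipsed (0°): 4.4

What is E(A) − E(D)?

A (eclipsed): Br(0°)/Ph(0°) eclipsed 3.5; CN(120°)/CN(120°) eclipsed 1.8; CN(240°)/CN(240°) eclipsed 1.8 → 7.1 kcal/mol.
D (eclipsed): Br(0°)/CN(0°) eclipsed 2.2; CN(120°)/CN(120°) eclipsed 1.8; CN(240°)/Ph(240°) eclipsed 2.4 → 6.4 kcal/mol.
E(A) − E(D) = 7.1 − 6.4 = +0.7 kcal/mol.

+0.7 kcal/mol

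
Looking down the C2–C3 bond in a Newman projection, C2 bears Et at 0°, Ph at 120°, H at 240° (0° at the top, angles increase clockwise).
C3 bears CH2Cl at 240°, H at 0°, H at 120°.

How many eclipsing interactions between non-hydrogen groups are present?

Every eclipsing pair involves H, so the count is 0.

0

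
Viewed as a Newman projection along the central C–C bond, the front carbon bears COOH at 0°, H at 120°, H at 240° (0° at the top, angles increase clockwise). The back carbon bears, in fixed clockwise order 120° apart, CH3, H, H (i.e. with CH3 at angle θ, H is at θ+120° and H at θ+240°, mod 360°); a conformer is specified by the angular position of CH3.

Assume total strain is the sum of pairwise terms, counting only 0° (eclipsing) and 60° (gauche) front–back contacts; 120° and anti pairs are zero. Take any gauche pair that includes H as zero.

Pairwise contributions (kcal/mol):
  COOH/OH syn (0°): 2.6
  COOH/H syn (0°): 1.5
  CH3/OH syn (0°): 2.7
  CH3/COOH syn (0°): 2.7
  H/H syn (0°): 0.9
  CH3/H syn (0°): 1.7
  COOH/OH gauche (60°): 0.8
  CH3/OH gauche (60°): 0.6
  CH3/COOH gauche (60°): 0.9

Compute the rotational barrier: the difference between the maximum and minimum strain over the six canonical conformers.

CH3 at 0° (eclipsed): COOH(0°)/CH3(0°) eclipsed 2.7; H(120°)/H(120°) eclipsed 0.9; H(240°)/H(240°) eclipsed 0.9 → 4.5 kcal/mol.
CH3 at 60° (staggered): COOH(0°)/CH3(60°) gauche 0.9 → 0.9 kcal/mol.
CH3 at 120° (eclipsed): COOH(0°)/H(0°) eclipsed 1.5; H(120°)/CH3(120°) eclipsed 1.7; H(240°)/H(240°) eclipsed 0.9 → 4.1 kcal/mol.
CH3 at 180° (staggered): no non-H gauche contacts → 0.0 kcal/mol.
CH3 at 240° (eclipsed): COOH(0°)/H(0°) eclipsed 1.5; H(120°)/H(120°) eclipsed 0.9; H(240°)/CH3(240°) eclipsed 1.7 → 4.1 kcal/mol.
CH3 at 300° (staggered): COOH(0°)/CH3(300°) gauche 0.9 → 0.9 kcal/mol.
Max at 0° (4.5 kcal/mol), min at 180° (0.0 kcal/mol); barrier = 4.5 kcal/mol.

4.5 kcal/mol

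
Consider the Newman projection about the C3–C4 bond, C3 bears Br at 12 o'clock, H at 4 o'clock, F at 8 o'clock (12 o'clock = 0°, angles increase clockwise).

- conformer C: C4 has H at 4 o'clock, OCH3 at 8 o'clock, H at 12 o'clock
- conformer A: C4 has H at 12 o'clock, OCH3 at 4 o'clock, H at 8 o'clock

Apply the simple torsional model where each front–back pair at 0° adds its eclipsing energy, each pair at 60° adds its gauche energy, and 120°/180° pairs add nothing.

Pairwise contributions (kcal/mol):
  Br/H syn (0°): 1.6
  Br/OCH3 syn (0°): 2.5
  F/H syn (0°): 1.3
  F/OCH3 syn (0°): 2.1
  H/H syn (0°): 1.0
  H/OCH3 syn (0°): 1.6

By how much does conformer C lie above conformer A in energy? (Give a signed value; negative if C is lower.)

C (eclipsed): Br–H eclipsed, H–H eclipsed, F–OCH3 eclipsed; 1.6 + 1.0 + 2.1 = 4.7 kcal/mol.
A (eclipsed): Br–H eclipsed, H–OCH3 eclipsed, F–H eclipsed; 1.6 + 1.6 + 1.3 = 4.5 kcal/mol.
E(C) − E(A) = 4.7 − 4.5 = +0.2 kcal/mol.

+0.2 kcal/mol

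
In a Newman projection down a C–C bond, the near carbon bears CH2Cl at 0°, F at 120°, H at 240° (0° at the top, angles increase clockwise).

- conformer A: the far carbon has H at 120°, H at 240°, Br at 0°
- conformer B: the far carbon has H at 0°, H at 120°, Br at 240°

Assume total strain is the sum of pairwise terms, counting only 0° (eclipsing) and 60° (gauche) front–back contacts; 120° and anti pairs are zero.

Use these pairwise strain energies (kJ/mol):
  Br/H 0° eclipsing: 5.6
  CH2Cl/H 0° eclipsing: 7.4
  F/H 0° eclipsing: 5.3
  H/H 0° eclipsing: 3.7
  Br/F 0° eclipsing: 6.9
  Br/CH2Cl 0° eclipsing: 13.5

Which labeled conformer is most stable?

B

A (eclipsed): CH2Cl(0°)/Br(0°) eclipsed 13.5; F(120°)/H(120°) eclipsed 5.3; H(240°)/H(240°) eclipsed 3.7 → 22.5 kJ/mol.
B (eclipsed): CH2Cl(0°)/H(0°) eclipsed 7.4; F(120°)/H(120°) eclipsed 5.3; H(240°)/Br(240°) eclipsed 5.6 → 18.3 kJ/mol.
B has the lowest total (18.3 kJ/mol).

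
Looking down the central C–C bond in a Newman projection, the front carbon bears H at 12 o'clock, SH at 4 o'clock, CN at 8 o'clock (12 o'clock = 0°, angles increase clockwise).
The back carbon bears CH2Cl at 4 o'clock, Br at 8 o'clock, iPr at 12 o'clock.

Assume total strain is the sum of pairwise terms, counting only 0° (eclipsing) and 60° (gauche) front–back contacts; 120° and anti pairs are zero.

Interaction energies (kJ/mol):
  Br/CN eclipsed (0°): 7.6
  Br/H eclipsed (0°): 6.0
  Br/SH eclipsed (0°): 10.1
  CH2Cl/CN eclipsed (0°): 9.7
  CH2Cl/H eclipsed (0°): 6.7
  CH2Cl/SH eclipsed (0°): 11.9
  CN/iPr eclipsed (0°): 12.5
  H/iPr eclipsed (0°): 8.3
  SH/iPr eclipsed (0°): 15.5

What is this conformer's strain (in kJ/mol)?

27.8 kJ/mol

This conformer (eclipsed): H–iPr eclipsed, SH–CH2Cl eclipsed, CN–Br eclipsed; 8.3 + 11.9 + 7.6 = 27.8 kJ/mol.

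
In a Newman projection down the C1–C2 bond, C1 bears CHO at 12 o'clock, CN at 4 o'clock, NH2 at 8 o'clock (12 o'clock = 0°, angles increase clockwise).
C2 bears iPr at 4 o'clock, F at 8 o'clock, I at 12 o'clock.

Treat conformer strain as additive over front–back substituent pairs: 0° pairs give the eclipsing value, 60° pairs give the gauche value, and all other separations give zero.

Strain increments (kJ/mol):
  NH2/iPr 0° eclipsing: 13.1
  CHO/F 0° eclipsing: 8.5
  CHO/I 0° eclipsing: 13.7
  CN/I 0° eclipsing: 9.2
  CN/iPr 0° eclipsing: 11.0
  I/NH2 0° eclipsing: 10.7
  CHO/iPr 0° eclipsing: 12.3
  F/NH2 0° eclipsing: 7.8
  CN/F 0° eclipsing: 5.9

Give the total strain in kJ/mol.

This conformer (eclipsed): CHO(0°)/I(0°) eclipsed 13.7; CN(120°)/iPr(120°) eclipsed 11.0; NH2(240°)/F(240°) eclipsed 7.8 → 32.5 kJ/mol.

32.5 kJ/mol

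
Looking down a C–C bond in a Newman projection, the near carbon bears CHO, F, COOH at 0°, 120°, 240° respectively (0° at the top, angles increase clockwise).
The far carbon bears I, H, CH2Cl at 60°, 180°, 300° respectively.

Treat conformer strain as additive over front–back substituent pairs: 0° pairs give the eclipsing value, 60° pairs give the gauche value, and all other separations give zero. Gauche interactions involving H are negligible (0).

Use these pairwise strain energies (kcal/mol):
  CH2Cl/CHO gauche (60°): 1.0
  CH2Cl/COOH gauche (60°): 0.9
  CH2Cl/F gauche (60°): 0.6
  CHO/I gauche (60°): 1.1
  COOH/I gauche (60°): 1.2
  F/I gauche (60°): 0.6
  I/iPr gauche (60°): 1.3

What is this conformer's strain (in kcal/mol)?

3.6 kcal/mol

This conformer is staggered. CHO at 0° is gauche with I at 60° (1.1); CHO at 0° is gauche with CH2Cl at 300° (1.0); F at 120° is gauche with I at 60° (0.6); COOH at 240° is gauche with CH2Cl at 300° (0.9). Total 3.6 kcal/mol.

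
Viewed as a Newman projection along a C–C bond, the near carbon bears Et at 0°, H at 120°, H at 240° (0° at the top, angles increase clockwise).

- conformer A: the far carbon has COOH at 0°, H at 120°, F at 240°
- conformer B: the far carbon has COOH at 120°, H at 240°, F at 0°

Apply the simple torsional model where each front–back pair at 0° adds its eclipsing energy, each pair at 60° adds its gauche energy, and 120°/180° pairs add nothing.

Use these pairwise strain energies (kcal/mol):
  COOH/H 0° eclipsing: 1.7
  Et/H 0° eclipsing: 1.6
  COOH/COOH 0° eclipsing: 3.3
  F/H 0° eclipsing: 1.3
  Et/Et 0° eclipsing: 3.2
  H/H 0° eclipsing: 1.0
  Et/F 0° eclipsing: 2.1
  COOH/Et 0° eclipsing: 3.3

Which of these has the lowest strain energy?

A (eclipsed): Et(0°)/COOH(0°) eclipsed 3.3; H(120°)/H(120°) eclipsed 1.0; H(240°)/F(240°) eclipsed 1.3 → 5.6 kcal/mol.
B (eclipsed): Et(0°)/F(0°) eclipsed 2.1; H(120°)/COOH(120°) eclipsed 1.7; H(240°)/H(240°) eclipsed 1.0 → 4.8 kcal/mol.
B has the lowest total (4.8 kcal/mol).

B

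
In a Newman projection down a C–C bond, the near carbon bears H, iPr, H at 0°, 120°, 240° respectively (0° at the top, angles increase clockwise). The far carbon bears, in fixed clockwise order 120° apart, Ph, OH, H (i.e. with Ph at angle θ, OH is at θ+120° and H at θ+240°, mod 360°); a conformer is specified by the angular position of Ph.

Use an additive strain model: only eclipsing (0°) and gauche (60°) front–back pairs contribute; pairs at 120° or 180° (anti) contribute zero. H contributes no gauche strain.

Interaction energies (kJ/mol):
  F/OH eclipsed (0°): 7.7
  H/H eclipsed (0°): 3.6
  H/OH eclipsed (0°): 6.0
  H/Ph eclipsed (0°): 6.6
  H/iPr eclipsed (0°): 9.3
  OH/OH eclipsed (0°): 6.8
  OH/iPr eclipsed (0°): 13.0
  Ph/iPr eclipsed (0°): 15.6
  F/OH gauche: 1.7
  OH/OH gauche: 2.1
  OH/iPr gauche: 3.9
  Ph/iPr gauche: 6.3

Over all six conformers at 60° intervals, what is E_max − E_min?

Ph at 0° (eclipsed): H(0°)/Ph(0°) eclipsed 6.6; iPr(120°)/OH(120°) eclipsed 13.0; H(240°)/H(240°) eclipsed 3.6 → 23.2 kJ/mol.
Ph at 60° (staggered): iPr(120°)/Ph(60°) gauche 6.3; iPr(120°)/OH(180°) gauche 3.9 → 10.2 kJ/mol.
Ph at 120° (eclipsed): H(0°)/H(0°) eclipsed 3.6; iPr(120°)/Ph(120°) eclipsed 15.6; H(240°)/OH(240°) eclipsed 6.0 → 25.2 kJ/mol.
Ph at 180° (staggered): iPr(120°)/Ph(180°) gauche 6.3 → 6.3 kJ/mol.
Ph at 240° (eclipsed): H(0°)/OH(0°) eclipsed 6.0; iPr(120°)/H(120°) eclipsed 9.3; H(240°)/Ph(240°) eclipsed 6.6 → 21.9 kJ/mol.
Ph at 300° (staggered): iPr(120°)/OH(60°) gauche 3.9 → 3.9 kJ/mol.
Max at 120° (25.2 kJ/mol), min at 300° (3.9 kJ/mol); barrier = 21.3 kJ/mol.

21.3 kJ/mol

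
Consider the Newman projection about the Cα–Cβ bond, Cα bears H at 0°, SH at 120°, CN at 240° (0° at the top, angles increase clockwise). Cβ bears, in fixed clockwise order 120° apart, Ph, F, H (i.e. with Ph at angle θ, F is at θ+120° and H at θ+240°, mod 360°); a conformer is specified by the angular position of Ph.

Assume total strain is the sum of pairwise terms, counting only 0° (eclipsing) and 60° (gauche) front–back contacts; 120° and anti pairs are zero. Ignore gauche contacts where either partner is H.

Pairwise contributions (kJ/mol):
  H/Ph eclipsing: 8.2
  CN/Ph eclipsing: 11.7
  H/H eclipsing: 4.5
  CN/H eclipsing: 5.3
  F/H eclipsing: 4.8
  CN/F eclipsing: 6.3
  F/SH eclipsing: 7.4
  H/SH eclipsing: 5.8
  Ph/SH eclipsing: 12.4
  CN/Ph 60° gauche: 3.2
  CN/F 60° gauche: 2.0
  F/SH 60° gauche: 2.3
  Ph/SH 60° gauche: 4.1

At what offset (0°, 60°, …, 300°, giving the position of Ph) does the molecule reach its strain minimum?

300°

Ph at 0° is eclipsed. H at 0° is eclipsed with Ph at 0° (8.2); SH at 120° is eclipsed with F at 120° (7.4); CN at 240° is eclipsed with H at 240° (5.3). Total 20.9 kJ/mol.
Ph at 60° is staggered. SH at 120° is gauche with Ph at 60° (4.1); SH at 120° is gauche with F at 180° (2.3); CN at 240° is gauche with F at 180° (2.0). Total 8.4 kJ/mol.
Ph at 120° is eclipsed. H at 0° is eclipsed with H at 0° (4.5); SH at 120° is eclipsed with Ph at 120° (12.4); CN at 240° is eclipsed with F at 240° (6.3). Total 23.2 kJ/mol.
Ph at 180° is staggered. SH at 120° is gauche with Ph at 180° (4.1); CN at 240° is gauche with Ph at 180° (3.2); CN at 240° is gauche with F at 300° (2.0). Total 9.3 kJ/mol.
Ph at 240° is eclipsed. H at 0° is eclipsed with F at 0° (4.8); SH at 120° is eclipsed with H at 120° (5.8); CN at 240° is eclipsed with Ph at 240° (11.7). Total 22.3 kJ/mol.
Ph at 300° is staggered. SH at 120° is gauche with F at 60° (2.3); CN at 240° is gauche with Ph at 300° (3.2). Total 5.5 kJ/mol.
The minimum (5.5 kJ/mol) occurs with Ph at 300°.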